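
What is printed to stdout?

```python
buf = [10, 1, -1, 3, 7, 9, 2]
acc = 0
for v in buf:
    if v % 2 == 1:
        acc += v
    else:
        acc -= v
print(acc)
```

7

v=10: not odd, acc = 0-10 = -10
v=1: odd, acc = (-10)+1 = -9
v=-1: odd, acc = (-9)+(-1) = -10
v=3: odd, acc = (-10)+3 = -7
v=7: odd, acc = (-7)+7 = 0
v=9: odd, acc = 0+9 = 9
v=2: not odd, acc = 9-2 = 7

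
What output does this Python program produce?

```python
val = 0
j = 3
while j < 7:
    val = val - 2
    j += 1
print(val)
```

j=3: val = 0-2 = -2
j=4: val = (-2)-2 = -4
j=5: val = (-4)-2 = -6
j=6: val = (-6)-2 = -8

-8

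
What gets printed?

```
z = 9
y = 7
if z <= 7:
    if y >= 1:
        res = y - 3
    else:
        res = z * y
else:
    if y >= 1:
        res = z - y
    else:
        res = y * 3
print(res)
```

2

z=9, y=7
z <= 7 is False; y >= 1 is True
→ res = z - y = 2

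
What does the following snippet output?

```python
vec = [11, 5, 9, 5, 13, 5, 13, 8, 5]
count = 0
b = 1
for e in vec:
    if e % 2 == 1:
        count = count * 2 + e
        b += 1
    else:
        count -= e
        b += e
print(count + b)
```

e=11: odd, count = 0*2+11 = 11; b=2
e=5: odd, count = 11*2+5 = 27; b=3
e=9: odd, count = 27*2+9 = 63; b=4
e=5: odd, count = 63*2+5 = 131; b=5
e=13: odd, count = 131*2+13 = 275; b=6
e=5: odd, count = 275*2+5 = 555; b=7
e=13: odd, count = 555*2+13 = 1123; b=8
e=8: not odd, count = 1123-8 = 1115; b=16
e=5: odd, count = 1115*2+5 = 2235; b=17
count+b = 2235+17 = 2252

2252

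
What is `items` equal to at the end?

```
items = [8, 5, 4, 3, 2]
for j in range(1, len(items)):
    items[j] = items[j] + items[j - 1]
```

[8, 13, 17, 20, 22]

j=1: items[1] = 5+8 = 13 → [8, 13, 4, 3, 2]
j=2: items[2] = 4+13 = 17 → [8, 13, 17, 3, 2]
j=3: items[3] = 3+17 = 20 → [8, 13, 17, 20, 2]
j=4: items[4] = 2+20 = 22 → [8, 13, 17, 20, 22]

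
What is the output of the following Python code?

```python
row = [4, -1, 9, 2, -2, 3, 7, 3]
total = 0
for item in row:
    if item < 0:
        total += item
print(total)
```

-3

item=4: not <0
item=-1: <0, total = 0+(-1) = -1
item=9: not <0
item=2: not <0
item=-2: <0, total = (-1)+(-2) = -3
item=3: not <0
item=7: not <0
item=3: not <0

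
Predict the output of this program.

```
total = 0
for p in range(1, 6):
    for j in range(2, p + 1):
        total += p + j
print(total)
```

p=2,j=2: total = 0+4 = 4
p=3,j=2: total = 4+5 = 9
p=3,j=3: total = 9+6 = 15
p=4,j=2: total = 15+6 = 21
p=4,j=3: total = 21+7 = 28
p=4,j=4: total = 28+8 = 36
p=5,j=2: total = 36+7 = 43
p=5,j=3: total = 43+8 = 51
p=5,j=4: total = 51+9 = 60
p=5,j=5: total = 60+10 = 70

70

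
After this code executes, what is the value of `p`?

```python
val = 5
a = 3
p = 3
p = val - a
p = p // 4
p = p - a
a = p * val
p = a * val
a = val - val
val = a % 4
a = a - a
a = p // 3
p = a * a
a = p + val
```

p = 5-3 = 2
p = 2//4 = 0
p = 0-3 = -3
a = (-3)*5 = -15
p = (-15)*5 = -75
a = 5-5 = 0
val = 0%4 = 0
a = 0-0 = 0
a = (-75)//3 = -25
p = (-25)*(-25) = 625
a = 625+0 = 625

625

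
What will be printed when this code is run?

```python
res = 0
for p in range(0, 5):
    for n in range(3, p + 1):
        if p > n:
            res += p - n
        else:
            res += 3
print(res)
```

p=3,n=3: not 3>3, res = 0+3 = 3
p=4,n=3: 4>3, res = 3+1 = 4
p=4,n=4: not 4>4, res = 4+3 = 7

7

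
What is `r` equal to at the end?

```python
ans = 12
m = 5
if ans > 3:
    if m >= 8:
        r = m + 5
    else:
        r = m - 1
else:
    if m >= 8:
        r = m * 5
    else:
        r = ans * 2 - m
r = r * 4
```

16

ans=12, m=5
ans > 3 is True; m >= 8 is False
→ r = m - 1 = 4
r = 4*4 = 16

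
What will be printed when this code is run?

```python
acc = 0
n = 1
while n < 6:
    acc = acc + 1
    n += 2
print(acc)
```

n=1: acc = 0+1 = 1
n=3: acc = 1+1 = 2
n=5: acc = 2+1 = 3

3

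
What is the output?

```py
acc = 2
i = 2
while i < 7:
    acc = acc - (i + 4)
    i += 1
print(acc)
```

-38

i=2: acc = 2-6 = -4
i=3: acc = (-4)-7 = -11
i=4: acc = (-11)-8 = -19
i=5: acc = (-19)-9 = -28
i=6: acc = (-28)-10 = -38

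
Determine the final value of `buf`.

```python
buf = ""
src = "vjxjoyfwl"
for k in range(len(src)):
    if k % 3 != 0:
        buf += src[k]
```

k=0: skip
k=1: add 'j' → 'j'
k=2: add 'x' → 'jx'
k=3: skip
k=4: add 'o' → 'jxo'
k=5: add 'y' → 'jxoy'
k=6: skip
k=7: add 'w' → 'jxoyw'
k=8: add 'l' → 'jxoywl'

'jxoywl'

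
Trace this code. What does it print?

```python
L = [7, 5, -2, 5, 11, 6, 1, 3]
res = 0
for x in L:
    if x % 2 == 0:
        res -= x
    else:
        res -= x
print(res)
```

-36

x=7: not even, res = 0-7 = -7
x=5: not even, res = (-7)-5 = -12
x=-2: even, res = (-12)-(-2) = -10
x=5: not even, res = (-10)-5 = -15
x=11: not even, res = (-15)-11 = -26
x=6: even, res = (-26)-6 = -32
x=1: not even, res = (-32)-1 = -33
x=3: not even, res = (-33)-3 = -36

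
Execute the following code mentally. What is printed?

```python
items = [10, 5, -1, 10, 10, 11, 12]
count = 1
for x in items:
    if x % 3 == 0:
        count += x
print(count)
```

x=10: not %3==0
x=5: not %3==0
x=-1: not %3==0
x=10: not %3==0
x=10: not %3==0
x=11: not %3==0
x=12: %3==0, count = 1+12 = 13

13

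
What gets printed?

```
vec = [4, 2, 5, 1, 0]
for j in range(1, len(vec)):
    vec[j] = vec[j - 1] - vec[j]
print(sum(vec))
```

-5

j=1: vec[1] = 4-2 = 2 → [4, 2, 5, 1, 0]
j=2: vec[2] = 2-5 = -3 → [4, 2, -3, 1, 0]
j=3: vec[3] = (-3)-1 = -4 → [4, 2, -3, -4, 0]
j=4: vec[4] = (-4)-0 = -4 → [4, 2, -3, -4, -4]
sum = -5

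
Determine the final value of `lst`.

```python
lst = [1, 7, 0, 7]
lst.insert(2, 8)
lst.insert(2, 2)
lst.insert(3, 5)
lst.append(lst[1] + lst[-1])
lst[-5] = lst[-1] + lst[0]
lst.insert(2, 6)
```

insert 8 at 2 → [1, 7, 8, 0, 7]
insert 2 at 2 → [1, 7, 2, 8, 0, 7]
insert 5 at 3 → [1, 7, 2, 5, 8, 0, 7]
append lst[1]+lst[-1] = 7+7 = 14 → [1, 7, 2, 5, 8, 0, 7, 14]
lst[-5] = lst[-1]+lst[0] = 14+1 = 15 → [1, 7, 2, 15, 8, 0, 7, 14]
insert 6 at 2 → [1, 7, 6, 2, 15, 8, 0, 7, 14]

[1, 7, 6, 2, 15, 8, 0, 7, 14]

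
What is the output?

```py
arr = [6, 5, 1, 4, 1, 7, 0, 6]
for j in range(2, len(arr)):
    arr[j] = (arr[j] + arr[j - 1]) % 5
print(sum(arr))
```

23

j=2: arr[2] = (1+5)%5 = 1 → [6, 5, 1, 4, 1, 7, 0, 6]
j=3: arr[3] = (4+1)%5 = 0 → [6, 5, 1, 0, 1, 7, 0, 6]
j=4: arr[4] = (1+0)%5 = 1 → [6, 5, 1, 0, 1, 7, 0, 6]
j=5: arr[5] = (7+1)%5 = 3 → [6, 5, 1, 0, 1, 3, 0, 6]
j=6: arr[6] = (0+3)%5 = 3 → [6, 5, 1, 0, 1, 3, 3, 6]
j=7: arr[7] = (6+3)%5 = 4 → [6, 5, 1, 0, 1, 3, 3, 4]
sum = 23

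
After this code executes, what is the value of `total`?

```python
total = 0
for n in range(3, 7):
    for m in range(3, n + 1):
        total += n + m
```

90

n=3,m=3: total = 0+6 = 6
n=4,m=3: total = 6+7 = 13
n=4,m=4: total = 13+8 = 21
n=5,m=3: total = 21+8 = 29
n=5,m=4: total = 29+9 = 38
n=5,m=5: total = 38+10 = 48
n=6,m=3: total = 48+9 = 57
n=6,m=4: total = 57+10 = 67
n=6,m=5: total = 67+11 = 78
n=6,m=6: total = 78+12 = 90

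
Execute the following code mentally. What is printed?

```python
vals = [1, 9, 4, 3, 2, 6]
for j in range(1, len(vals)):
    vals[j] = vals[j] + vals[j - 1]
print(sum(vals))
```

j=1: vals[1] = 9+1 = 10 → [1, 10, 4, 3, 2, 6]
j=2: vals[2] = 4+10 = 14 → [1, 10, 14, 3, 2, 6]
j=3: vals[3] = 3+14 = 17 → [1, 10, 14, 17, 2, 6]
j=4: vals[4] = 2+17 = 19 → [1, 10, 14, 17, 19, 6]
j=5: vals[5] = 6+19 = 25 → [1, 10, 14, 17, 19, 25]
sum = 86

86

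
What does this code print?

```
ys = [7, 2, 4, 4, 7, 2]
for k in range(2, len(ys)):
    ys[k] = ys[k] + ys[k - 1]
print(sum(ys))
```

61

k=2: ys[2] = 4+2 = 6 → [7, 2, 6, 4, 7, 2]
k=3: ys[3] = 4+6 = 10 → [7, 2, 6, 10, 7, 2]
k=4: ys[4] = 7+10 = 17 → [7, 2, 6, 10, 17, 2]
k=5: ys[5] = 2+17 = 19 → [7, 2, 6, 10, 17, 19]
sum = 61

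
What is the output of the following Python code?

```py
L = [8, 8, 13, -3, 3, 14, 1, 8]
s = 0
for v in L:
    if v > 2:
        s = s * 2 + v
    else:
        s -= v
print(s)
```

v=8: >2, s = 0*2+8 = 8
v=8: >2, s = 8*2+8 = 24
v=13: >2, s = 24*2+13 = 61
v=-3: not >2, s = 61-(-3) = 64
v=3: >2, s = 64*2+3 = 131
v=14: >2, s = 131*2+14 = 276
v=1: not >2, s = 276-1 = 275
v=8: >2, s = 275*2+8 = 558

558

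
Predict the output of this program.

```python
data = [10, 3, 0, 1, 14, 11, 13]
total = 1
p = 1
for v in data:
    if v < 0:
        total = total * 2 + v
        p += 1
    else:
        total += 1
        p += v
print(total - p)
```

-45

v=10: not <0, total = 1+1 = 2; p=11
v=3: not <0, total = 2+1 = 3; p=14
v=0: not <0, total = 3+1 = 4; p=14
v=1: not <0, total = 4+1 = 5; p=15
v=14: not <0, total = 5+1 = 6; p=29
v=11: not <0, total = 6+1 = 7; p=40
v=13: not <0, total = 7+1 = 8; p=53
total-p = 8-53 = -45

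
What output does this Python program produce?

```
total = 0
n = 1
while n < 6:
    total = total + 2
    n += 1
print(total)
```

n=1: total = 0+2 = 2
n=2: total = 2+2 = 4
n=3: total = 4+2 = 6
n=4: total = 6+2 = 8
n=5: total = 8+2 = 10

10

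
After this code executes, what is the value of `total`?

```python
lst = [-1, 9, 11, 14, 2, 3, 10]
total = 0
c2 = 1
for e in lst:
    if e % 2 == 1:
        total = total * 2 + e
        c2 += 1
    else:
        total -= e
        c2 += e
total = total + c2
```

e=-1: odd, total = 0*2+(-1) = -1; c2=2
e=9: odd, total = (-1)*2+9 = 7; c2=3
e=11: odd, total = 7*2+11 = 25; c2=4
e=14: not odd, total = 25-14 = 11; c2=18
e=2: not odd, total = 11-2 = 9; c2=20
e=3: odd, total = 9*2+3 = 21; c2=21
e=10: not odd, total = 21-10 = 11; c2=31
total+c2 = 11+31 = 42

42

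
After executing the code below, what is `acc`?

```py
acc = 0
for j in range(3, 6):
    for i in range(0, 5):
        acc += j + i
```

j=3,i=0: acc = 0+3 = 3
j=3,i=1: acc = 3+4 = 7
j=3,i=2: acc = 7+5 = 12
j=3,i=3: acc = 12+6 = 18
j=3,i=4: acc = 18+7 = 25
j=4,i=0: acc = 25+4 = 29
j=4,i=1: acc = 29+5 = 34
j=4,i=2: acc = 34+6 = 40
j=4,i=3: acc = 40+7 = 47
j=4,i=4: acc = 47+8 = 55
j=5,i=0: acc = 55+5 = 60
j=5,i=1: acc = 60+6 = 66
j=5,i=2: acc = 66+7 = 73
j=5,i=3: acc = 73+8 = 81
j=5,i=4: acc = 81+9 = 90

90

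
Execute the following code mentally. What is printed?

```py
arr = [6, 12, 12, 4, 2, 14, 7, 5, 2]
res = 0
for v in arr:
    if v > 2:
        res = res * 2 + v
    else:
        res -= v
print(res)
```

1049

v=6: >2, res = 0*2+6 = 6
v=12: >2, res = 6*2+12 = 24
v=12: >2, res = 24*2+12 = 60
v=4: >2, res = 60*2+4 = 124
v=2: not >2, res = 124-2 = 122
v=14: >2, res = 122*2+14 = 258
v=7: >2, res = 258*2+7 = 523
v=5: >2, res = 523*2+5 = 1051
v=2: not >2, res = 1051-2 = 1049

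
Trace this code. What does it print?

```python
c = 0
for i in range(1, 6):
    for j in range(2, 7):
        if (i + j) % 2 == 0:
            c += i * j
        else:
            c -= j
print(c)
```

92

i=1,j=2: odd sum, c = 0-2 = -2
i=1,j=3: even sum, c = (-2)+3 = 1
i=1,j=4: odd sum, c = 1-4 = -3
i=1,j=5: even sum, c = (-3)+5 = 2
i=1,j=6: odd sum, c = 2-6 = -4
i=2,j=2: even sum, c = (-4)+4 = 0
i=2,j=3: odd sum, c = 0-3 = -3
i=2,j=4: even sum, c = (-3)+8 = 5
i=2,j=5: odd sum, c = 5-5 = 0
i=2,j=6: even sum, c = 0+12 = 12
i=3,j=2: odd sum, c = 12-2 = 10
i=3,j=3: even sum, c = 10+9 = 19
i=3,j=4: odd sum, c = 19-4 = 15
i=3,j=5: even sum, c = 15+15 = 30
i=3,j=6: odd sum, c = 30-6 = 24
i=4,j=2: even sum, c = 24+8 = 32
i=4,j=3: odd sum, c = 32-3 = 29
i=4,j=4: even sum, c = 29+16 = 45
i=4,j=5: odd sum, c = 45-5 = 40
i=4,j=6: even sum, c = 40+24 = 64
i=5,j=2: odd sum, c = 64-2 = 62
i=5,j=3: even sum, c = 62+15 = 77
i=5,j=4: odd sum, c = 77-4 = 73
i=5,j=5: even sum, c = 73+25 = 98
i=5,j=6: odd sum, c = 98-6 = 92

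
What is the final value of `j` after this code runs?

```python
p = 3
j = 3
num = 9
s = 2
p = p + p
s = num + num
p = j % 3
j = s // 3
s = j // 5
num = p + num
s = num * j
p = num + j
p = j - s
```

p = 3+3 = 6
s = 9+9 = 18
p = 3%3 = 0
j = 18//3 = 6
s = 6//5 = 1
num = 0+9 = 9
s = 9*6 = 54
p = 9+6 = 15
p = 6-54 = -48

6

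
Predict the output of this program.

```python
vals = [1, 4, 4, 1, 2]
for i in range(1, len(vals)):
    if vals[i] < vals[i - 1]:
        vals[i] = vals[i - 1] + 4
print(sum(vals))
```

29

i=1: 4>=1, unchanged → [1, 4, 4, 1, 2]
i=2: 4>=4, unchanged → [1, 4, 4, 1, 2]
i=3: 1<4, vals[3] = 4+4 = 8 → [1, 4, 4, 8, 2]
i=4: 2<8, vals[4] = 8+4 = 12 → [1, 4, 4, 8, 12]
sum = 29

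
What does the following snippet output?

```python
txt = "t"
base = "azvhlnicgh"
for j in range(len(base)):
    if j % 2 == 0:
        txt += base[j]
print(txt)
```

tavlig

j=0: add 'a' → 'ta'
j=1: skip
j=2: add 'v' → 'tav'
j=3: skip
j=4: add 'l' → 'tavl'
j=5: skip
j=6: add 'i' → 'tavli'
j=7: skip
j=8: add 'g' → 'tavlig'
j=9: skip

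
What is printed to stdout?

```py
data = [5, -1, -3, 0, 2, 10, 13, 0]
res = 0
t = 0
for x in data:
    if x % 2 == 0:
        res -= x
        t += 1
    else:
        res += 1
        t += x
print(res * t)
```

x=5: not even, res = 0+1 = 1; t=5
x=-1: not even, res = 1+1 = 2; t=4
x=-3: not even, res = 2+1 = 3; t=1
x=0: even, res = 3-0 = 3; t=2
x=2: even, res = 3-2 = 1; t=3
x=10: even, res = 1-10 = -9; t=4
x=13: not even, res = (-9)+1 = -8; t=17
x=0: even, res = (-8)-0 = -8; t=18
res*t = (-8)*18 = -144

-144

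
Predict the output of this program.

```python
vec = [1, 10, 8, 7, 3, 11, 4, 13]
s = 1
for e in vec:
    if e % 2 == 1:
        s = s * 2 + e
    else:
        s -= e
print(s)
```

-145

e=1: odd, s = 1*2+1 = 3
e=10: not odd, s = 3-10 = -7
e=8: not odd, s = (-7)-8 = -15
e=7: odd, s = (-15)*2+7 = -23
e=3: odd, s = (-23)*2+3 = -43
e=11: odd, s = (-43)*2+11 = -75
e=4: not odd, s = (-75)-4 = -79
e=13: odd, s = (-79)*2+13 = -145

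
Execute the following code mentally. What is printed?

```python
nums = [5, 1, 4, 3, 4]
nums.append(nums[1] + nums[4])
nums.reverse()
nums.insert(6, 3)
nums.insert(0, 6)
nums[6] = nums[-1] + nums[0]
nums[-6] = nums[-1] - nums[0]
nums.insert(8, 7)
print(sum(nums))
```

35

append nums[1]+nums[4] = 1+4 = 5 → [5, 1, 4, 3, 4, 5]
reverse → [5, 4, 3, 4, 1, 5]
insert 3 at 6 → [5, 4, 3, 4, 1, 5, 3]
insert 6 at 0 → [6, 5, 4, 3, 4, 1, 5, 3]
nums[6] = nums[-1]+nums[0] = 3+6 = 9 → [6, 5, 4, 3, 4, 1, 9, 3]
nums[-6] = nums[-1]-nums[0] = 3-6 = -3 → [6, 5, -3, 3, 4, 1, 9, 3]
insert 7 at 8 → [6, 5, -3, 3, 4, 1, 9, 3, 7]
sum = 35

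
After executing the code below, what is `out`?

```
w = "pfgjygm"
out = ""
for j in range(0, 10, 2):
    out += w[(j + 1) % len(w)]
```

'fjgpg'

j=0: add w[1]='f' → 'f'
j=2: add w[3]='j' → 'fj'
j=4: add w[5]='g' → 'fjg'
j=6: add w[0]='p' → 'fjgp'
j=8: add w[2]='g' → 'fjgpg'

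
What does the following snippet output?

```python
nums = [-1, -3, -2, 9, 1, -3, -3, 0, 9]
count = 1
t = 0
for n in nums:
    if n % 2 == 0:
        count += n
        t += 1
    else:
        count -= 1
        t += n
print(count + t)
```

3

n=-1: not even, count = 1-1 = 0; t=-1
n=-3: not even, count = 0-1 = -1; t=-4
n=-2: even, count = (-1)+(-2) = -3; t=-3
n=9: not even, count = (-3)-1 = -4; t=6
n=1: not even, count = (-4)-1 = -5; t=7
n=-3: not even, count = (-5)-1 = -6; t=4
n=-3: not even, count = (-6)-1 = -7; t=1
n=0: even, count = (-7)+0 = -7; t=2
n=9: not even, count = (-7)-1 = -8; t=11
count+t = (-8)+11 = 3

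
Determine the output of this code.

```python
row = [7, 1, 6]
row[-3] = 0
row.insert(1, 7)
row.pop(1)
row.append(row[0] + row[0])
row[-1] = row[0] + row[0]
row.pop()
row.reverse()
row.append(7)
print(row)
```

[6, 1, 0, 7]

row[-3] = 0 → [0, 1, 6]
insert 7 at 1 → [0, 7, 1, 6]
pop(1) removes 7 → [0, 1, 6]
append row[0]+row[0] = 0+0 = 0 → [0, 1, 6, 0]
row[-1] = row[0]+row[0] = 0+0 = 0 → [0, 1, 6, 0]
pop() removes 0 → [0, 1, 6]
reverse → [6, 1, 0]
append 7 → [6, 1, 0, 7]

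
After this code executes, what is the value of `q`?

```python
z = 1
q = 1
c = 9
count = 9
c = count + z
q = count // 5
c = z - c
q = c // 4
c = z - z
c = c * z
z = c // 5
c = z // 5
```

c = 9+1 = 10
q = 9//5 = 1
c = 1-10 = -9
q = (-9)//4 = -3
c = 1-1 = 0
c = 0*1 = 0
z = 0//5 = 0
c = 0//5 = 0

-3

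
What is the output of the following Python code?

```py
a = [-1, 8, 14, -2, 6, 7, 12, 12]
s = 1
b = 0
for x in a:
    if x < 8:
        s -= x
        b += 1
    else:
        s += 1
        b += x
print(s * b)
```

x=-1: <8, s = 1-(-1) = 2; b=1
x=8: not <8, s = 2+1 = 3; b=9
x=14: not <8, s = 3+1 = 4; b=23
x=-2: <8, s = 4-(-2) = 6; b=24
x=6: <8, s = 6-6 = 0; b=25
x=7: <8, s = 0-7 = -7; b=26
x=12: not <8, s = (-7)+1 = -6; b=38
x=12: not <8, s = (-6)+1 = -5; b=50
s*b = (-5)*50 = -250

-250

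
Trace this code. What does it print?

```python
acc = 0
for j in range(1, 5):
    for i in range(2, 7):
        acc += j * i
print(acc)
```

200

j=1,i=2: acc = 0+2 = 2
j=1,i=3: acc = 2+3 = 5
j=1,i=4: acc = 5+4 = 9
j=1,i=5: acc = 9+5 = 14
j=1,i=6: acc = 14+6 = 20
j=2,i=2: acc = 20+4 = 24
j=2,i=3: acc = 24+6 = 30
j=2,i=4: acc = 30+8 = 38
j=2,i=5: acc = 38+10 = 48
j=2,i=6: acc = 48+12 = 60
j=3,i=2: acc = 60+6 = 66
j=3,i=3: acc = 66+9 = 75
j=3,i=4: acc = 75+12 = 87
j=3,i=5: acc = 87+15 = 102
j=3,i=6: acc = 102+18 = 120
j=4,i=2: acc = 120+8 = 128
j=4,i=3: acc = 128+12 = 140
j=4,i=4: acc = 140+16 = 156
j=4,i=5: acc = 156+20 = 176
j=4,i=6: acc = 176+24 = 200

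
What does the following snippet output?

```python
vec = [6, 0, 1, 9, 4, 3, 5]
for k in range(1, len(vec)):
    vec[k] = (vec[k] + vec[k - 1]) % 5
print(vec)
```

k=1: vec[1] = (0+6)%5 = 1 → [6, 1, 1, 9, 4, 3, 5]
k=2: vec[2] = (1+1)%5 = 2 → [6, 1, 2, 9, 4, 3, 5]
k=3: vec[3] = (9+2)%5 = 1 → [6, 1, 2, 1, 4, 3, 5]
k=4: vec[4] = (4+1)%5 = 0 → [6, 1, 2, 1, 0, 3, 5]
k=5: vec[5] = (3+0)%5 = 3 → [6, 1, 2, 1, 0, 3, 5]
k=6: vec[6] = (5+3)%5 = 3 → [6, 1, 2, 1, 0, 3, 3]

[6, 1, 2, 1, 0, 3, 3]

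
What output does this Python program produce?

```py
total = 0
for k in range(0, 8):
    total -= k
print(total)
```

k=0: total = 0-0 = 0
k=1: total = 0-1 = -1
k=2: total = (-1)-2 = -3
k=3: total = (-3)-3 = -6
k=4: total = (-6)-4 = -10
k=5: total = (-10)-5 = -15
k=6: total = (-15)-6 = -21
k=7: total = (-21)-7 = -28

-28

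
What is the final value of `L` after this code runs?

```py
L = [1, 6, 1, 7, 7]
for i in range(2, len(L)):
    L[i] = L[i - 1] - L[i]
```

[1, 6, 5, -2, -9]

i=2: L[2] = 6-1 = 5 → [1, 6, 5, 7, 7]
i=3: L[3] = 5-7 = -2 → [1, 6, 5, -2, 7]
i=4: L[4] = (-2)-7 = -9 → [1, 6, 5, -2, -9]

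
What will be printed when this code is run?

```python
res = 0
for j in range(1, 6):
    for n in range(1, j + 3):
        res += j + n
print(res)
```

165

j=1,n=1: res = 0+2 = 2
j=1,n=2: res = 2+3 = 5
j=1,n=3: res = 5+4 = 9
j=2,n=1: res = 9+3 = 12
j=2,n=2: res = 12+4 = 16
j=2,n=3: res = 16+5 = 21
j=2,n=4: res = 21+6 = 27
j=3,n=1: res = 27+4 = 31
j=3,n=2: res = 31+5 = 36
j=3,n=3: res = 36+6 = 42
j=3,n=4: res = 42+7 = 49
j=3,n=5: res = 49+8 = 57
j=4,n=1: res = 57+5 = 62
j=4,n=2: res = 62+6 = 68
j=4,n=3: res = 68+7 = 75
j=4,n=4: res = 75+8 = 83
j=4,n=5: res = 83+9 = 92
j=4,n=6: res = 92+10 = 102
j=5,n=1: res = 102+6 = 108
j=5,n=2: res = 108+7 = 115
j=5,n=3: res = 115+8 = 123
j=5,n=4: res = 123+9 = 132
j=5,n=5: res = 132+10 = 142
j=5,n=6: res = 142+11 = 153
j=5,n=7: res = 153+12 = 165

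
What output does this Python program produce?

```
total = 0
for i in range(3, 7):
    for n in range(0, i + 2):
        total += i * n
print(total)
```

363

i=3,n=0: total = 0+0 = 0
i=3,n=1: total = 0+3 = 3
i=3,n=2: total = 3+6 = 9
i=3,n=3: total = 9+9 = 18
i=3,n=4: total = 18+12 = 30
i=4,n=0: total = 30+0 = 30
i=4,n=1: total = 30+4 = 34
i=4,n=2: total = 34+8 = 42
i=4,n=3: total = 42+12 = 54
i=4,n=4: total = 54+16 = 70
i=4,n=5: total = 70+20 = 90
i=5,n=0: total = 90+0 = 90
i=5,n=1: total = 90+5 = 95
i=5,n=2: total = 95+10 = 105
i=5,n=3: total = 105+15 = 120
i=5,n=4: total = 120+20 = 140
i=5,n=5: total = 140+25 = 165
i=5,n=6: total = 165+30 = 195
i=6,n=0: total = 195+0 = 195
i=6,n=1: total = 195+6 = 201
i=6,n=2: total = 201+12 = 213
i=6,n=3: total = 213+18 = 231
i=6,n=4: total = 231+24 = 255
i=6,n=5: total = 255+30 = 285
i=6,n=6: total = 285+36 = 321
i=6,n=7: total = 321+42 = 363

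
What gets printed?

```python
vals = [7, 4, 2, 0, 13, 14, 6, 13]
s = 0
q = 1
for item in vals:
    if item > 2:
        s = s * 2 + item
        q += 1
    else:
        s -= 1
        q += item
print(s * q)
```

item=7: >2, s = 0*2+7 = 7; q=2
item=4: >2, s = 7*2+4 = 18; q=3
item=2: not >2, s = 18-1 = 17; q=5
item=0: not >2, s = 17-1 = 16; q=5
item=13: >2, s = 16*2+13 = 45; q=6
item=14: >2, s = 45*2+14 = 104; q=7
item=6: >2, s = 104*2+6 = 214; q=8
item=13: >2, s = 214*2+13 = 441; q=9
s*q = 441*9 = 3969

3969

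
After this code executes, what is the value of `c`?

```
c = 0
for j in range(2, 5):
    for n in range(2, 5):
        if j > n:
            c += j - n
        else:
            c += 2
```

16

j=2,n=2: not 2>2, c = 0+2 = 2
j=2,n=3: not 2>3, c = 2+2 = 4
j=2,n=4: not 2>4, c = 4+2 = 6
j=3,n=2: 3>2, c = 6+1 = 7
j=3,n=3: not 3>3, c = 7+2 = 9
j=3,n=4: not 3>4, c = 9+2 = 11
j=4,n=2: 4>2, c = 11+2 = 13
j=4,n=3: 4>3, c = 13+1 = 14
j=4,n=4: not 4>4, c = 14+2 = 16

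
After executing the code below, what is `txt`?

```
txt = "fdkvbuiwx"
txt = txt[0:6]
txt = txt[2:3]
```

'k'

slice [0:6] → 'fdkvbu'
slice [2:3] → 'k'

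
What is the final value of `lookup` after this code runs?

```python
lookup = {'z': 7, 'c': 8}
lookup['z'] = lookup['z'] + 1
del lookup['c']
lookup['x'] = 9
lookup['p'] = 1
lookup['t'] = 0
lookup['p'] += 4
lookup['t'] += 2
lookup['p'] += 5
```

lookup['z'] = lookup['z']+1 = 8 → {'z': 8, 'c': 8}
del 'c' → {'z': 8}
lookup['x'] = 9 → {'z': 8, 'x': 9}
lookup['p'] = 1 → {'z': 8, 'x': 9, 'p': 1}
lookup['t'] = 0 → {'z': 8, 'x': 9, 'p': 1, 't': 0}
lookup['p'] = 1+4 = 5 → {'z': 8, 'x': 9, 'p': 5, 't': 0}
lookup['t'] = 0+2 = 2 → {'z': 8, 'x': 9, 'p': 5, 't': 2}
lookup['p'] = 5+5 = 10 → {'z': 8, 'x': 9, 'p': 10, 't': 2}

{'z': 8, 'x': 9, 'p': 10, 't': 2}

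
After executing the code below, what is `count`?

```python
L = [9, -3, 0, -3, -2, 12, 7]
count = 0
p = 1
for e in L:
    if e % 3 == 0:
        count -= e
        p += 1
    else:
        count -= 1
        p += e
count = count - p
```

-28

e=9: %3==0, count = 0-9 = -9; p=2
e=-3: %3==0, count = (-9)-(-3) = -6; p=3
e=0: %3==0, count = (-6)-0 = -6; p=4
e=-3: %3==0, count = (-6)-(-3) = -3; p=5
e=-2: not %3==0, count = (-3)-1 = -4; p=3
e=12: %3==0, count = (-4)-12 = -16; p=4
e=7: not %3==0, count = (-16)-1 = -17; p=11
count-p = (-17)-11 = -28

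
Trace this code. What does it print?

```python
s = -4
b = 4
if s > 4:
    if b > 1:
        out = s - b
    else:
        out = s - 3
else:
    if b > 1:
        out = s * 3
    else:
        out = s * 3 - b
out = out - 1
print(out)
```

-13

s=-4, b=4
s > 4 is False; b > 1 is True
→ out = s * 3 = -12
out = (-12)-1 = -13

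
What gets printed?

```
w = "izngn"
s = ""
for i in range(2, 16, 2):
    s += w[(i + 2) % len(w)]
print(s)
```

i=2: add w[4]='n' → 'n'
i=4: add w[1]='z' → 'nz'
i=6: add w[3]='g' → 'nzg'
i=8: add w[0]='i' → 'nzgi'
i=10: add w[2]='n' → 'nzgin'
i=12: add w[4]='n' → 'nzginn'
i=14: add w[1]='z' → 'nzginnz'

nzginnz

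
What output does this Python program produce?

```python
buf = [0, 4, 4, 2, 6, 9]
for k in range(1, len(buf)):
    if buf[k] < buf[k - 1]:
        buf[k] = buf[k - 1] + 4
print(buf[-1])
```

k=1: 4>=0, unchanged → [0, 4, 4, 2, 6, 9]
k=2: 4>=4, unchanged → [0, 4, 4, 2, 6, 9]
k=3: 2<4, buf[3] = 4+4 = 8 → [0, 4, 4, 8, 6, 9]
k=4: 6<8, buf[4] = 8+4 = 12 → [0, 4, 4, 8, 12, 9]
k=5: 9<12, buf[5] = 12+4 = 16 → [0, 4, 4, 8, 12, 16]

16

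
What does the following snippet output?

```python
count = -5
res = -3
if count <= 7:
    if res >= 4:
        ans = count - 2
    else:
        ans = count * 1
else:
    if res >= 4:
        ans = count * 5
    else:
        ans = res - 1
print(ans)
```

-5

count=-5, res=-3
count <= 7 is True; res >= 4 is False
→ ans = count * 1 = -5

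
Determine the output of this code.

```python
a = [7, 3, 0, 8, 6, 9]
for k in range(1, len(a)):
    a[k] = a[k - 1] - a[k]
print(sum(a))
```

-18

k=1: a[1] = 7-3 = 4 → [7, 4, 0, 8, 6, 9]
k=2: a[2] = 4-0 = 4 → [7, 4, 4, 8, 6, 9]
k=3: a[3] = 4-8 = -4 → [7, 4, 4, -4, 6, 9]
k=4: a[4] = (-4)-6 = -10 → [7, 4, 4, -4, -10, 9]
k=5: a[5] = (-10)-9 = -19 → [7, 4, 4, -4, -10, -19]
sum = -18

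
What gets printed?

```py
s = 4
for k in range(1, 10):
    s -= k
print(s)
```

k=1: s = 4-1 = 3
k=2: s = 3-2 = 1
k=3: s = 1-3 = -2
k=4: s = (-2)-4 = -6
k=5: s = (-6)-5 = -11
k=6: s = (-11)-6 = -17
k=7: s = (-17)-7 = -24
k=8: s = (-24)-8 = -32
k=9: s = (-32)-9 = -41

-41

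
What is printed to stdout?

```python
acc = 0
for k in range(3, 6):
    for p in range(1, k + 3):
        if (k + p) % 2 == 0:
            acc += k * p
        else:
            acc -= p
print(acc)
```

k=3,p=1: even sum, acc = 0+3 = 3
k=3,p=2: odd sum, acc = 3-2 = 1
k=3,p=3: even sum, acc = 1+9 = 10
k=3,p=4: odd sum, acc = 10-4 = 6
k=3,p=5: even sum, acc = 6+15 = 21
k=4,p=1: odd sum, acc = 21-1 = 20
k=4,p=2: even sum, acc = 20+8 = 28
k=4,p=3: odd sum, acc = 28-3 = 25
k=4,p=4: even sum, acc = 25+16 = 41
k=4,p=5: odd sum, acc = 41-5 = 36
k=4,p=6: even sum, acc = 36+24 = 60
k=5,p=1: even sum, acc = 60+5 = 65
k=5,p=2: odd sum, acc = 65-2 = 63
k=5,p=3: even sum, acc = 63+15 = 78
k=5,p=4: odd sum, acc = 78-4 = 74
k=5,p=5: even sum, acc = 74+25 = 99
k=5,p=6: odd sum, acc = 99-6 = 93
k=5,p=7: even sum, acc = 93+35 = 128

128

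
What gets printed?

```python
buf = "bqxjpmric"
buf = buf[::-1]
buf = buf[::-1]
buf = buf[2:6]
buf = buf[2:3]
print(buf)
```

reverse → 'cirmpjxqb'
reverse → 'bqxjpmric'
slice [2:6] → 'xjpm'
slice [2:3] → 'p'

p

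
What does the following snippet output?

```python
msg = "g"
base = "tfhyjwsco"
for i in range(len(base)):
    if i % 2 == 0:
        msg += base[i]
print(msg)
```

i=0: add 't' → 'gt'
i=1: skip
i=2: add 'h' → 'gth'
i=3: skip
i=4: add 'j' → 'gthj'
i=5: skip
i=6: add 's' → 'gthjs'
i=7: skip
i=8: add 'o' → 'gthjso'

gthjso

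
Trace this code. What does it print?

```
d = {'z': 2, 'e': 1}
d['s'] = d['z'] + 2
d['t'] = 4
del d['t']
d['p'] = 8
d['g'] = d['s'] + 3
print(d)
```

{'z': 2, 'e': 1, 's': 4, 'p': 8, 'g': 7}

d['s'] = d['z']+2 = 4 → {'z': 2, 'e': 1, 's': 4}
d['t'] = 4 → {'z': 2, 'e': 1, 's': 4, 't': 4}
del 't' → {'z': 2, 'e': 1, 's': 4}
d['p'] = 8 → {'z': 2, 'e': 1, 's': 4, 'p': 8}
d['g'] = d['s']+3 = 7 → {'z': 2, 'e': 1, 's': 4, 'p': 8, 'g': 7}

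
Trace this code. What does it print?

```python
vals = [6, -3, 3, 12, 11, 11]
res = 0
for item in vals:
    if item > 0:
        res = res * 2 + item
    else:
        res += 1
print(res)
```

217

item=6: >0, res = 0*2+6 = 6
item=-3: not >0, res = 6+1 = 7
item=3: >0, res = 7*2+3 = 17
item=12: >0, res = 17*2+12 = 46
item=11: >0, res = 46*2+11 = 103
item=11: >0, res = 103*2+11 = 217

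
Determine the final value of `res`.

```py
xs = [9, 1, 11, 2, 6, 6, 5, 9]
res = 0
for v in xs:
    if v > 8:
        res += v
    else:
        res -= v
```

v=9: >8, res = 0+9 = 9
v=1: not >8, res = 9-1 = 8
v=11: >8, res = 8+11 = 19
v=2: not >8, res = 19-2 = 17
v=6: not >8, res = 17-6 = 11
v=6: not >8, res = 11-6 = 5
v=5: not >8, res = 5-5 = 0
v=9: >8, res = 0+9 = 9

9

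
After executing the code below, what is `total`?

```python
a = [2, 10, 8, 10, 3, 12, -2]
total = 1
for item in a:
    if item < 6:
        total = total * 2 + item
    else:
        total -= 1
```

6

item=2: <6, total = 1*2+2 = 4
item=10: not <6, total = 4-1 = 3
item=8: not <6, total = 3-1 = 2
item=10: not <6, total = 2-1 = 1
item=3: <6, total = 1*2+3 = 5
item=12: not <6, total = 5-1 = 4
item=-2: <6, total = 4*2+(-2) = 6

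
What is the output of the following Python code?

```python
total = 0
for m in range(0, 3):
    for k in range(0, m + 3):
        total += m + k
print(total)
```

m=0,k=0: total = 0+0 = 0
m=0,k=1: total = 0+1 = 1
m=0,k=2: total = 1+2 = 3
m=1,k=0: total = 3+1 = 4
m=1,k=1: total = 4+2 = 6
m=1,k=2: total = 6+3 = 9
m=1,k=3: total = 9+4 = 13
m=2,k=0: total = 13+2 = 15
m=2,k=1: total = 15+3 = 18
m=2,k=2: total = 18+4 = 22
m=2,k=3: total = 22+5 = 27
m=2,k=4: total = 27+6 = 33

33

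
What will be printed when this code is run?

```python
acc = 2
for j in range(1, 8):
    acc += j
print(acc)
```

j=1: acc = 2+1 = 3
j=2: acc = 3+2 = 5
j=3: acc = 5+3 = 8
j=4: acc = 8+4 = 12
j=5: acc = 12+5 = 17
j=6: acc = 17+6 = 23
j=7: acc = 23+7 = 30

30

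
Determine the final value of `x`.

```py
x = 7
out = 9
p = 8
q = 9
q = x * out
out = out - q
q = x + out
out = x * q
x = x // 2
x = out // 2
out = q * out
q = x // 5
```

-165

q = 7*9 = 63
out = 9-63 = -54
q = 7+(-54) = -47
out = 7*(-47) = -329
x = 7//2 = 3
x = (-329)//2 = -165
out = (-47)*(-329) = 15463
q = (-165)//5 = -33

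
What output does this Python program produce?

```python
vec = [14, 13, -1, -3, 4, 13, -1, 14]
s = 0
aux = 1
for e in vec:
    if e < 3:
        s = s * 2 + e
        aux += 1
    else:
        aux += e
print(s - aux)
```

e=14: not <3; aux=15
e=13: not <3; aux=28
e=-1: <3, s = 0*2+(-1) = -1; aux=29
e=-3: <3, s = (-1)*2+(-3) = -5; aux=30
e=4: not <3; aux=34
e=13: not <3; aux=47
e=-1: <3, s = (-5)*2+(-1) = -11; aux=48
e=14: not <3; aux=62
s-aux = (-11)-62 = -73

-73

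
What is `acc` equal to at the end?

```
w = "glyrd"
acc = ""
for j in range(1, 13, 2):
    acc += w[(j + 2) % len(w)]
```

'rgydlr'

j=1: add w[3]='r' → 'r'
j=3: add w[0]='g' → 'rg'
j=5: add w[2]='y' → 'rgy'
j=7: add w[4]='d' → 'rgyd'
j=9: add w[1]='l' → 'rgydl'
j=11: add w[3]='r' → 'rgydlr'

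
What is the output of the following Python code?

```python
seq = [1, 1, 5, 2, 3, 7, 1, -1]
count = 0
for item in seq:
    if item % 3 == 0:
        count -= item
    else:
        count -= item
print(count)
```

-19

item=1: not %3==0, count = 0-1 = -1
item=1: not %3==0, count = (-1)-1 = -2
item=5: not %3==0, count = (-2)-5 = -7
item=2: not %3==0, count = (-7)-2 = -9
item=3: %3==0, count = (-9)-3 = -12
item=7: not %3==0, count = (-12)-7 = -19
item=1: not %3==0, count = (-19)-1 = -20
item=-1: not %3==0, count = (-20)-(-1) = -19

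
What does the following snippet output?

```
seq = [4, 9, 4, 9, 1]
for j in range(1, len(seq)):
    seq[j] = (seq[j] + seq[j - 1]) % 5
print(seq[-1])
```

2

j=1: seq[1] = (9+4)%5 = 3 → [4, 3, 4, 9, 1]
j=2: seq[2] = (4+3)%5 = 2 → [4, 3, 2, 9, 1]
j=3: seq[3] = (9+2)%5 = 1 → [4, 3, 2, 1, 1]
j=4: seq[4] = (1+1)%5 = 2 → [4, 3, 2, 1, 2]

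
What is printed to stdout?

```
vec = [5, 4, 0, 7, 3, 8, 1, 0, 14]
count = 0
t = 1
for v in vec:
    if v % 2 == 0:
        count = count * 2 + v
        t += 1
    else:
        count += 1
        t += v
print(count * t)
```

3564

v=5: not even, count = 0+1 = 1; t=6
v=4: even, count = 1*2+4 = 6; t=7
v=0: even, count = 6*2+0 = 12; t=8
v=7: not even, count = 12+1 = 13; t=15
v=3: not even, count = 13+1 = 14; t=18
v=8: even, count = 14*2+8 = 36; t=19
v=1: not even, count = 36+1 = 37; t=20
v=0: even, count = 37*2+0 = 74; t=21
v=14: even, count = 74*2+14 = 162; t=22
count*t = 162*22 = 3564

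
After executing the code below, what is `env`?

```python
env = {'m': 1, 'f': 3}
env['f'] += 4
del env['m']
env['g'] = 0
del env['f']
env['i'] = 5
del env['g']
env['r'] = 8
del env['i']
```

env['f'] = 3+4 = 7 → {'m': 1, 'f': 7}
del 'm' → {'f': 7}
env['g'] = 0 → {'f': 7, 'g': 0}
del 'f' → {'g': 0}
env['i'] = 5 → {'g': 0, 'i': 5}
del 'g' → {'i': 5}
env['r'] = 8 → {'i': 5, 'r': 8}
del 'i' → {'r': 8}

{'r': 8}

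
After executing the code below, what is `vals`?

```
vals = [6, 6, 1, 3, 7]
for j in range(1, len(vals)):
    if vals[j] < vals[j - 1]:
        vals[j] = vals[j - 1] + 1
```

[6, 6, 7, 8, 9]

j=1: 6>=6, unchanged → [6, 6, 1, 3, 7]
j=2: 1<6, vals[2] = 6+1 = 7 → [6, 6, 7, 3, 7]
j=3: 3<7, vals[3] = 7+1 = 8 → [6, 6, 7, 8, 7]
j=4: 7<8, vals[4] = 8+1 = 9 → [6, 6, 7, 8, 9]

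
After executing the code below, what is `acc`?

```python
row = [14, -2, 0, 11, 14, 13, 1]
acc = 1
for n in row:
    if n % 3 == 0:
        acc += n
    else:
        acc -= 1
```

-5

n=14: not %3==0, acc = 1-1 = 0
n=-2: not %3==0, acc = 0-1 = -1
n=0: %3==0, acc = (-1)+0 = -1
n=11: not %3==0, acc = (-1)-1 = -2
n=14: not %3==0, acc = (-2)-1 = -3
n=13: not %3==0, acc = (-3)-1 = -4
n=1: not %3==0, acc = (-4)-1 = -5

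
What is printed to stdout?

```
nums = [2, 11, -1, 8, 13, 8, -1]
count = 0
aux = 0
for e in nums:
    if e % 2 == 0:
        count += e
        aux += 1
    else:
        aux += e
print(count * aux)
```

450

e=2: even, count = 0+2 = 2; aux=1
e=11: not even; aux=12
e=-1: not even; aux=11
e=8: even, count = 2+8 = 10; aux=12
e=13: not even; aux=25
e=8: even, count = 10+8 = 18; aux=26
e=-1: not even; aux=25
count*aux = 18*25 = 450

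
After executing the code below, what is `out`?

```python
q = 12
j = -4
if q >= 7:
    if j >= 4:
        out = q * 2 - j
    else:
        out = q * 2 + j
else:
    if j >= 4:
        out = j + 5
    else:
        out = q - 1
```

20

q=12, j=-4
q >= 7 is True; j >= 4 is False
→ out = q * 2 + j = 20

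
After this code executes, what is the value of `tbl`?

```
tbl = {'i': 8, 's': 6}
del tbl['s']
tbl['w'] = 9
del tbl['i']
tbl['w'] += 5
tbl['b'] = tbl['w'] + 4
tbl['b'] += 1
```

{'w': 14, 'b': 19}

del 's' → {'i': 8}
tbl['w'] = 9 → {'i': 8, 'w': 9}
del 'i' → {'w': 9}
tbl['w'] = 9+5 = 14 → {'w': 14}
tbl['b'] = tbl['w']+4 = 18 → {'w': 14, 'b': 18}
tbl['b'] = 18+1 = 19 → {'w': 14, 'b': 19}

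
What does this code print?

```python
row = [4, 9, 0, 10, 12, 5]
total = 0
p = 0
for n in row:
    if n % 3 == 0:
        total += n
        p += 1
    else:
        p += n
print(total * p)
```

n=4: not %3==0; p=4
n=9: %3==0, total = 0+9 = 9; p=5
n=0: %3==0, total = 9+0 = 9; p=6
n=10: not %3==0; p=16
n=12: %3==0, total = 9+12 = 21; p=17
n=5: not %3==0; p=22
total*p = 21*22 = 462

462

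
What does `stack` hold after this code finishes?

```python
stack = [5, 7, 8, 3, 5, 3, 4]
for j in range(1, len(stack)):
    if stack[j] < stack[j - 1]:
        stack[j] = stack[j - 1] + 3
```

j=1: 7>=5, unchanged → [5, 7, 8, 3, 5, 3, 4]
j=2: 8>=7, unchanged → [5, 7, 8, 3, 5, 3, 4]
j=3: 3<8, stack[3] = 8+3 = 11 → [5, 7, 8, 11, 5, 3, 4]
j=4: 5<11, stack[4] = 11+3 = 14 → [5, 7, 8, 11, 14, 3, 4]
j=5: 3<14, stack[5] = 14+3 = 17 → [5, 7, 8, 11, 14, 17, 4]
j=6: 4<17, stack[6] = 17+3 = 20 → [5, 7, 8, 11, 14, 17, 20]

[5, 7, 8, 11, 14, 17, 20]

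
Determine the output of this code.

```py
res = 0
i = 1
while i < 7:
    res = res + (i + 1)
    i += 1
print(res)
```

i=1: res = 0+2 = 2
i=2: res = 2+3 = 5
i=3: res = 5+4 = 9
i=4: res = 9+5 = 14
i=5: res = 14+6 = 20
i=6: res = 20+7 = 27

27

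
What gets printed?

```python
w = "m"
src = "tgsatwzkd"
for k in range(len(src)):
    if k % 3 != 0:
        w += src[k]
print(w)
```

k=0: skip
k=1: add 'g' → 'mg'
k=2: add 's' → 'mgs'
k=3: skip
k=4: add 't' → 'mgst'
k=5: add 'w' → 'mgstw'
k=6: skip
k=7: add 'k' → 'mgstwk'
k=8: add 'd' → 'mgstwkd'

mgstwkd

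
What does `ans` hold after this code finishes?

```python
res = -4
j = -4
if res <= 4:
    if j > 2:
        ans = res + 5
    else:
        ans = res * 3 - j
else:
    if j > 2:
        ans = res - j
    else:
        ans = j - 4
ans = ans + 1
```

-7

res=-4, j=-4
res <= 4 is True; j > 2 is False
→ ans = res * 3 - j = -8
ans = (-8)+1 = -7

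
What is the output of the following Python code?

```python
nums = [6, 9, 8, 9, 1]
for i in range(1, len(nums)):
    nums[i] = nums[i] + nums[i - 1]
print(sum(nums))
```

i=1: nums[1] = 9+6 = 15 → [6, 15, 8, 9, 1]
i=2: nums[2] = 8+15 = 23 → [6, 15, 23, 9, 1]
i=3: nums[3] = 9+23 = 32 → [6, 15, 23, 32, 1]
i=4: nums[4] = 1+32 = 33 → [6, 15, 23, 32, 33]
sum = 109

109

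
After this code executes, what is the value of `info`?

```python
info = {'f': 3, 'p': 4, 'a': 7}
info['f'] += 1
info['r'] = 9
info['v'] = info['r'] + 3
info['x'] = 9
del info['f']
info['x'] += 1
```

{'p': 4, 'a': 7, 'r': 9, 'v': 12, 'x': 10}

info['f'] = 3+1 = 4 → {'f': 4, 'p': 4, 'a': 7}
info['r'] = 9 → {'f': 4, 'p': 4, 'a': 7, 'r': 9}
info['v'] = info['r']+3 = 12 → {'f': 4, 'p': 4, 'a': 7, 'r': 9, 'v': 12}
info['x'] = 9 → {'f': 4, 'p': 4, 'a': 7, 'r': 9, 'v': 12, 'x': 9}
del 'f' → {'p': 4, 'a': 7, 'r': 9, 'v': 12, 'x': 9}
info['x'] = 9+1 = 10 → {'p': 4, 'a': 7, 'r': 9, 'v': 12, 'x': 10}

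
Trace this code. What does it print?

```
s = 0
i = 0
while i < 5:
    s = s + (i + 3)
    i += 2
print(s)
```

15

i=0: s = 0+3 = 3
i=2: s = 3+5 = 8
i=4: s = 8+7 = 15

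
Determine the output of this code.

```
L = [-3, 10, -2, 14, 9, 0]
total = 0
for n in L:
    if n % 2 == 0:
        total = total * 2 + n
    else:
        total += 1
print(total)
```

n=-3: not even, total = 0+1 = 1
n=10: even, total = 1*2+10 = 12
n=-2: even, total = 12*2+(-2) = 22
n=14: even, total = 22*2+14 = 58
n=9: not even, total = 58+1 = 59
n=0: even, total = 59*2+0 = 118

118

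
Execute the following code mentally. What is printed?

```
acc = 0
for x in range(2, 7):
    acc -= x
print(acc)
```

x=2: acc = 0-2 = -2
x=3: acc = (-2)-3 = -5
x=4: acc = (-5)-4 = -9
x=5: acc = (-9)-5 = -14
x=6: acc = (-14)-6 = -20

-20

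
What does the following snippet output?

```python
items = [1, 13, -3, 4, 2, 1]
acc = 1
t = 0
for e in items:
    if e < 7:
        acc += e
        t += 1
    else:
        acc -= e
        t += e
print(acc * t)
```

-126

e=1: <7, acc = 1+1 = 2; t=1
e=13: not <7, acc = 2-13 = -11; t=14
e=-3: <7, acc = (-11)+(-3) = -14; t=15
e=4: <7, acc = (-14)+4 = -10; t=16
e=2: <7, acc = (-10)+2 = -8; t=17
e=1: <7, acc = (-8)+1 = -7; t=18
acc*t = (-7)*18 = -126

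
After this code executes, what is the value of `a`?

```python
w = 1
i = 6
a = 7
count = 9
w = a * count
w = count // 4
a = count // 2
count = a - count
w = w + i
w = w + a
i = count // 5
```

w = 7*9 = 63
w = 9//4 = 2
a = 9//2 = 4
count = 4-9 = -5
w = 2+6 = 8
w = 8+4 = 12
i = (-5)//5 = -1

4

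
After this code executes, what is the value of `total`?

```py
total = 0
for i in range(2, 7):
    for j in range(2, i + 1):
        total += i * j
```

245

i=2,j=2: total = 0+4 = 4
i=3,j=2: total = 4+6 = 10
i=3,j=3: total = 10+9 = 19
i=4,j=2: total = 19+8 = 27
i=4,j=3: total = 27+12 = 39
i=4,j=4: total = 39+16 = 55
i=5,j=2: total = 55+10 = 65
i=5,j=3: total = 65+15 = 80
i=5,j=4: total = 80+20 = 100
i=5,j=5: total = 100+25 = 125
i=6,j=2: total = 125+12 = 137
i=6,j=3: total = 137+18 = 155
i=6,j=4: total = 155+24 = 179
i=6,j=5: total = 179+30 = 209
i=6,j=6: total = 209+36 = 245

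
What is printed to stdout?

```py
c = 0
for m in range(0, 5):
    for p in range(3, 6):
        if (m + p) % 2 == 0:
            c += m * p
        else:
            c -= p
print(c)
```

24

m=0,p=3: odd sum, c = 0-3 = -3
m=0,p=4: even sum, c = (-3)+0 = -3
m=0,p=5: odd sum, c = (-3)-5 = -8
m=1,p=3: even sum, c = (-8)+3 = -5
m=1,p=4: odd sum, c = (-5)-4 = -9
m=1,p=5: even sum, c = (-9)+5 = -4
m=2,p=3: odd sum, c = (-4)-3 = -7
m=2,p=4: even sum, c = (-7)+8 = 1
m=2,p=5: odd sum, c = 1-5 = -4
m=3,p=3: even sum, c = (-4)+9 = 5
m=3,p=4: odd sum, c = 5-4 = 1
m=3,p=5: even sum, c = 1+15 = 16
m=4,p=3: odd sum, c = 16-3 = 13
m=4,p=4: even sum, c = 13+16 = 29
m=4,p=5: odd sum, c = 29-5 = 24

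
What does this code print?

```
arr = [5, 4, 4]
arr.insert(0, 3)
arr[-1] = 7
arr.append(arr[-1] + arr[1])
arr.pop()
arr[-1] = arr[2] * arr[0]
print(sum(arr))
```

24

insert 3 at 0 → [3, 5, 4, 4]
arr[-1] = 7 → [3, 5, 4, 7]
append arr[-1]+arr[1] = 7+5 = 12 → [3, 5, 4, 7, 12]
pop() removes 12 → [3, 5, 4, 7]
arr[-1] = arr[2]*arr[0] = 4*3 = 12 → [3, 5, 4, 12]
sum = 24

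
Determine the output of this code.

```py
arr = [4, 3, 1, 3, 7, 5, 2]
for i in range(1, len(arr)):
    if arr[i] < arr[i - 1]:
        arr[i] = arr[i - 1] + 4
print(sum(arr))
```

i=1: 3<4, arr[1] = 4+4 = 8 → [4, 8, 1, 3, 7, 5, 2]
i=2: 1<8, arr[2] = 8+4 = 12 → [4, 8, 12, 3, 7, 5, 2]
i=3: 3<12, arr[3] = 12+4 = 16 → [4, 8, 12, 16, 7, 5, 2]
i=4: 7<16, arr[4] = 16+4 = 20 → [4, 8, 12, 16, 20, 5, 2]
i=5: 5<20, arr[5] = 20+4 = 24 → [4, 8, 12, 16, 20, 24, 2]
i=6: 2<24, arr[6] = 24+4 = 28 → [4, 8, 12, 16, 20, 24, 28]
sum = 112

112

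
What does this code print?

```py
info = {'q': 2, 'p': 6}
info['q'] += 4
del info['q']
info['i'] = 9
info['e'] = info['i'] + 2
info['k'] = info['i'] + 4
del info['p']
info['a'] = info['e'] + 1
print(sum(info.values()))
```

45

info['q'] = 2+4 = 6 → {'q': 6, 'p': 6}
del 'q' → {'p': 6}
info['i'] = 9 → {'p': 6, 'i': 9}
info['e'] = info['i']+2 = 11 → {'p': 6, 'i': 9, 'e': 11}
info['k'] = info['i']+4 = 13 → {'p': 6, 'i': 9, 'e': 11, 'k': 13}
del 'p' → {'i': 9, 'e': 11, 'k': 13}
info['a'] = info['e']+1 = 12 → {'i': 9, 'e': 11, 'k': 13, 'a': 12}
sum of values = 45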